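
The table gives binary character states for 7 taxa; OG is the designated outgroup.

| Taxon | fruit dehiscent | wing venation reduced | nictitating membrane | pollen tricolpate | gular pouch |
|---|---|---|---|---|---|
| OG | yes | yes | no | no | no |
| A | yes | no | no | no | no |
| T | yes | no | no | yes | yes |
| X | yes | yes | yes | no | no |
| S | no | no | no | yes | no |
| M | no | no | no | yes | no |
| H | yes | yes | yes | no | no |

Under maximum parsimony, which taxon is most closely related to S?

M

Character polarity is set by the outgroup: the derived state is whichever differs from the outgroup's state, so for fruit dehiscent, wing venation reduced the derived state is 'no', and for the remaining characters it is 'yes'.
fruit dehiscent (derived state 'no') is shared by M and S — a synapomorphy uniting that clade.
Only A, M, S, and T show the derived state 'no' for wing venation reduced, supporting them as a clade.
nictitating membrane: derived state 'yes' in H and X only — synapomorphy for {H, X}.
pollen tricolpate: derived state 'yes' in M, S, and T only — synapomorphy for {M, S, T}.
gular pouch (derived state 'yes') is unique to T (autapomorphy; uninformative for grouping).
Most parsimonious ingroup topology: ((A,(T,(S,M))),(X,H)).
S and M form a cherry on this tree, so they are sister taxa.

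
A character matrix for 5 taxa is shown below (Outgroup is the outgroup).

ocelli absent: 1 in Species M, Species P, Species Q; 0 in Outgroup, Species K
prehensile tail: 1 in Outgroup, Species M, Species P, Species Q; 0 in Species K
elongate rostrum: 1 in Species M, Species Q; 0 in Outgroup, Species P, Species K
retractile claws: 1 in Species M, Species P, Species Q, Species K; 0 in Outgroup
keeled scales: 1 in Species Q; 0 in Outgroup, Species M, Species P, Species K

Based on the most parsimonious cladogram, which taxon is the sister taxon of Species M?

Species Q

Character polarity is set by the outgroup: the derived state is whichever differs from the outgroup's state, so for prehensile tail the derived state is '0', and for the remaining characters it is '1'.
ocelli absent: derived state '1' in Species M, Species P, and Species Q only — synapomorphy for {Species M, Species P, Species Q}.
prehensile tail: derived state '0' in Species K only — an autapomorphy, so it tells us nothing about relationships among taxa.
Only Species M and Species Q show the derived state '1' for elongate rostrum, supporting them as a clade.
All ingroup taxa share the derived state '1' for retractile claws; it defines the ingroup but does not resolve relationships within it.
keeled scales: derived state '1' in Species Q only — an autapomorphy, so it tells us nothing about relationships among taxa.
Most parsimonious ingroup topology: (((Species M,Species Q),Species P),Species K).
Species M and Species Q form a cherry on this tree, so they are sister taxa.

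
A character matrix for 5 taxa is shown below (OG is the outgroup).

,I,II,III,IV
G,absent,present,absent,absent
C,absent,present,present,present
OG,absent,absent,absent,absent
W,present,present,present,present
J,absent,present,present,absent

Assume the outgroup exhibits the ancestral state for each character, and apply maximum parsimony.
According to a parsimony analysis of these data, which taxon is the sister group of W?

C

The outgroup has state 'absent' for every character, so 'present' is the derived state throughout.
I: derived state 'present' in W only — an autapomorphy, so it tells us nothing about relationships among taxa.
All ingroup taxa share the derived state 'present' for II; it defines the ingroup but does not resolve relationships within it.
III: derived state 'present' in C, J, and W only — synapomorphy for {C, J, W}.
IV (derived state 'present') is shared by C and W — a synapomorphy uniting that clade.
Most parsimonious ingroup topology: (((C,W),J),G).
W and C form a cherry on this tree, so they are sister taxa.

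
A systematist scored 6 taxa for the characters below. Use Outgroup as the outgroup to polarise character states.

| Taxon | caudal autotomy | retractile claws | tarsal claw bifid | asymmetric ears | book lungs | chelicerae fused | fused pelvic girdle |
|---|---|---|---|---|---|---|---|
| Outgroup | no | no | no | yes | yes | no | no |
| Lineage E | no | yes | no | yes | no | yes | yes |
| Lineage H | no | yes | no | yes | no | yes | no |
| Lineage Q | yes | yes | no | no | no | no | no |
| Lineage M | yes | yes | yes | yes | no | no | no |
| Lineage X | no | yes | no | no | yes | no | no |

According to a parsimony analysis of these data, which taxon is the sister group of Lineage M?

Character polarity is set by the outgroup: the derived state is whichever differs from the outgroup's state, so for asymmetric ears, book lungs the derived state is 'no', and for the remaining characters it is 'yes'.
Only Lineage M and Lineage Q show the derived state 'yes' for caudal autotomy, supporting them as a clade.
All ingroup taxa share the derived state 'yes' for retractile claws; it defines the ingroup but does not resolve relationships within it.
tarsal claw bifid (derived state 'yes') is unique to Lineage M (autapomorphy; uninformative for grouping).
asymmetric ears (state 'no') occurs in Lineage Q and Lineage X but conflicts with the nesting implied by the other characters — most parsimoniously interpreted as homoplasy.
book lungs: derived state 'no' in Lineage E, Lineage H, Lineage M, and Lineage Q only — synapomorphy for {Lineage E, Lineage H, Lineage M, Lineage Q}.
chelicerae fused (derived state 'yes') is shared by Lineage E and Lineage H — a synapomorphy uniting that clade.
fused pelvic girdle: derived state 'yes' in Lineage E only — an autapomorphy, so it tells us nothing about relationships among taxa.
Most parsimonious ingroup topology: (((Lineage E,Lineage H),(Lineage Q,Lineage M)),Lineage X).
Lineage M and Lineage Q form a cherry on this tree, so they are sister taxa.

Lineage Q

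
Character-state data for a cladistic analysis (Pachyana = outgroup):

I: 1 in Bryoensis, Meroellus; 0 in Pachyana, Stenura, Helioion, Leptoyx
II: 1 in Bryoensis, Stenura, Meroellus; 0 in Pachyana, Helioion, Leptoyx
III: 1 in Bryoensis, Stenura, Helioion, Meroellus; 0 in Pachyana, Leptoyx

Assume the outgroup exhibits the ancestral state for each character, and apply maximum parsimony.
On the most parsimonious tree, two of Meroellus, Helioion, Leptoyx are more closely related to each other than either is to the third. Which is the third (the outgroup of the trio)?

Leptoyx

The outgroup has state '0' for every character, so '1' is the derived state throughout.
Only Bryoensis and Meroellus show the derived state '1' for I, supporting them as a clade.
II (derived state '1') is shared by Bryoensis, Meroellus, and Stenura — a synapomorphy uniting that clade.
III: derived state '1' in Bryoensis, Helioion, Meroellus, and Stenura only — synapomorphy for {Bryoensis, Helioion, Meroellus, Stenura}.
Most parsimonious ingroup topology: ((((Bryoensis,Meroellus),Stenura),Helioion),Leptoyx).
Meroellus and Helioion share a more recent common ancestor with each other than either does with Leptoyx, so Leptoyx is the least closely related of the three.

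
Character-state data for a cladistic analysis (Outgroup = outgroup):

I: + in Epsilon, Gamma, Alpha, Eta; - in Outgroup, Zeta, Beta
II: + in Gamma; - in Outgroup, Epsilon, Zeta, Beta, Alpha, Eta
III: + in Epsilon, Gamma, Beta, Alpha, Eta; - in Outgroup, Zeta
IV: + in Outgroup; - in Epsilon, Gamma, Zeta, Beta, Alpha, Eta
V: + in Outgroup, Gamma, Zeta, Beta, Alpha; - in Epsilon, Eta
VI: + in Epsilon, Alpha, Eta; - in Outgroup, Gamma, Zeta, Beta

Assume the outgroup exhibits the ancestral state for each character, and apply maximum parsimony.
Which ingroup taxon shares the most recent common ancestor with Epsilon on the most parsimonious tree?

Character polarity is set by the outgroup: the derived state is whichever differs from the outgroup's state, so for IV, V the derived state is '-', and for the remaining characters it is '+'.
I (derived state '+') is shared by Alpha, Epsilon, Eta, and Gamma — a synapomorphy uniting that clade.
II (derived state '+') is unique to Gamma (autapomorphy; uninformative for grouping).
Only Alpha, Beta, Epsilon, Eta, and Gamma show the derived state '+' for III, supporting them as a clade.
All ingroup taxa share the derived state '-' for IV; it defines the ingroup but does not resolve relationships within it.
V: derived state '-' in Epsilon and Eta only — synapomorphy for {Epsilon, Eta}.
VI (derived state '+') is shared by Alpha, Epsilon, and Eta — a synapomorphy uniting that clade.
Most parsimonious ingroup topology: (((((Epsilon,Eta),Alpha),Gamma),Beta),Zeta).
Epsilon and Eta form a cherry on this tree, so they are sister taxa.

Eta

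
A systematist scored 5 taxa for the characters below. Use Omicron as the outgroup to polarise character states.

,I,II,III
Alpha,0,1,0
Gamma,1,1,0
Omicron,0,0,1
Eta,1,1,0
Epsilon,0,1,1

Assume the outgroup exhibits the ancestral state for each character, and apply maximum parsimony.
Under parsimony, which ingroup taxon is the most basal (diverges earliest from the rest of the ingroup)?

Character polarity is set by the outgroup: the derived state is whichever differs from the outgroup's state, so for III the derived state is '0', and for the remaining characters it is '1'.
Only Eta and Gamma show the derived state '1' for I, supporting them as a clade.
All ingroup taxa share the derived state '1' for II; it defines the ingroup but does not resolve relationships within it.
Only Alpha, Eta, and Gamma show the derived state '0' for III, supporting them as a clade.
Most parsimonious ingroup topology: (((Gamma,Eta),Alpha),Epsilon).
Epsilon is sister to the clade containing all other ingroup taxa, so it is the earliest-diverging (most basal) ingroup lineage.

Epsilon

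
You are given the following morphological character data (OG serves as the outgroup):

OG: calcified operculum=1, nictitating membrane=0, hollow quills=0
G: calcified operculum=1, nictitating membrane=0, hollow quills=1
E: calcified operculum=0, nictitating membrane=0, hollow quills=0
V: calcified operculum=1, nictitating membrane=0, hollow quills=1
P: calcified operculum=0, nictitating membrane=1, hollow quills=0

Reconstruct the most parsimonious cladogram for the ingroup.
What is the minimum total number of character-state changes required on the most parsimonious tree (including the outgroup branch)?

Character polarity is set by the outgroup: the derived state is whichever differs from the outgroup's state, so for calcified operculum the derived state is '0', and for the remaining characters it is '1'.
calcified operculum: derived state '0' in E and P only — synapomorphy for {E, P}.
nictitating membrane: derived state '1' in P only — an autapomorphy, so it tells us nothing about relationships among taxa.
hollow quills: derived state '1' in G and V only — synapomorphy for {G, V}.
Most parsimonious ingroup topology: ((G,V),(E,P)).
Changes per character on this tree: calcified operculum: 1; nictitating membrane: 1; hollow quills: 1.
Total = 3.

3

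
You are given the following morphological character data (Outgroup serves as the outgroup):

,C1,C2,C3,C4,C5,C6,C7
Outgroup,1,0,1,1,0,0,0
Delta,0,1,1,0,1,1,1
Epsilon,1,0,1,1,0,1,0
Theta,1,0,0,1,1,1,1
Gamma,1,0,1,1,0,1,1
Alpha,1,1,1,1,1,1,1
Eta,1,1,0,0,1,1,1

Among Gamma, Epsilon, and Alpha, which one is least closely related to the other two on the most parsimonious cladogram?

Character polarity is set by the outgroup: the derived state is whichever differs from the outgroup's state, so for C1, C3, C4 the derived state is '0', and for the remaining characters it is '1'.
C1: derived state '0' in Delta only — an autapomorphy, so it tells us nothing about relationships among taxa.
C2: derived state '1' in Alpha, Delta, and Eta only — synapomorphy for {Alpha, Delta, Eta}.
C3 groups Eta and Theta, which is incompatible with the clades supported by the remaining characters; treating it as convergent (homoplasy) costs fewer steps than any alternative tree.
Only Delta and Eta show the derived state '0' for C4, supporting them as a clade.
C5: derived state '1' in Alpha, Delta, Eta, and Theta only — synapomorphy for {Alpha, Delta, Eta, Theta}.
All ingroup taxa share the derived state '1' for C6; it defines the ingroup but does not resolve relationships within it.
Only Alpha, Delta, Eta, Gamma, and Theta show the derived state '1' for C7, supporting them as a clade.
Most parsimonious ingroup topology: (((((Delta,Eta),Alpha),Theta),Gamma),Epsilon).
Gamma and Alpha share a more recent common ancestor with each other than either does with Epsilon, so Epsilon is the least closely related of the three.

Epsilon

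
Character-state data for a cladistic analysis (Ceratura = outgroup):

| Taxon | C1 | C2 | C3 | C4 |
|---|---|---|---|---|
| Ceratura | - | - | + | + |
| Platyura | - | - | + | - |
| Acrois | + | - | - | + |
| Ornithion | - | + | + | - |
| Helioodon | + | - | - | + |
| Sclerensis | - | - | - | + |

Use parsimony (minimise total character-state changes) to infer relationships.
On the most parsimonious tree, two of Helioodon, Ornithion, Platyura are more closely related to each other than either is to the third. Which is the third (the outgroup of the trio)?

Helioodon

Character polarity is set by the outgroup: the derived state is whichever differs from the outgroup's state, so for C3, C4 the derived state is '-', and for the remaining characters it is '+'.
Only Acrois and Helioodon show the derived state '+' for C1, supporting them as a clade.
C2: derived state '+' in Ornithion only — an autapomorphy, so it tells us nothing about relationships among taxa.
C3 (derived state '-') is shared by Acrois, Helioodon, and Sclerensis — a synapomorphy uniting that clade.
C4: derived state '-' in Ornithion and Platyura only — synapomorphy for {Ornithion, Platyura}.
Most parsimonious ingroup topology: ((Platyura,Ornithion),((Acrois,Helioodon),Sclerensis)).
Ornithion and Platyura share a more recent common ancestor with each other than either does with Helioodon, so Helioodon is the least closely related of the three.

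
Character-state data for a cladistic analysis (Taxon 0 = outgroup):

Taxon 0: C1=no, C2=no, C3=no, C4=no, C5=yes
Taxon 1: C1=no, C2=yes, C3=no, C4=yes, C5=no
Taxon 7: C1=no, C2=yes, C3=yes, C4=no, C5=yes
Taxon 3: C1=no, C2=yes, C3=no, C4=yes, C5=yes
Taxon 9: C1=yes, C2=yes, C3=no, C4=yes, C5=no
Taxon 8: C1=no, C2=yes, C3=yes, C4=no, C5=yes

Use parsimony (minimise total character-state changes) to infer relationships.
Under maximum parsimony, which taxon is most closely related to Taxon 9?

Taxon 1

Character polarity is set by the outgroup: the derived state is whichever differs from the outgroup's state, so for C5 the derived state is 'no', and for the remaining characters it is 'yes'.
C1 (derived state 'yes') is unique to Taxon 9 (autapomorphy; uninformative for grouping).
All ingroup taxa share the derived state 'yes' for C2; it defines the ingroup but does not resolve relationships within it.
C3 (derived state 'yes') is shared by Taxon 7 and Taxon 8 — a synapomorphy uniting that clade.
C4 (derived state 'yes') is shared by Taxon 1, Taxon 3, and Taxon 9 — a synapomorphy uniting that clade.
C5: derived state 'no' in Taxon 1 and Taxon 9 only — synapomorphy for {Taxon 1, Taxon 9}.
Most parsimonious ingroup topology: (((Taxon 1,Taxon 9),Taxon 3),(Taxon 7,Taxon 8)).
Taxon 9 and Taxon 1 form a cherry on this tree, so they are sister taxa.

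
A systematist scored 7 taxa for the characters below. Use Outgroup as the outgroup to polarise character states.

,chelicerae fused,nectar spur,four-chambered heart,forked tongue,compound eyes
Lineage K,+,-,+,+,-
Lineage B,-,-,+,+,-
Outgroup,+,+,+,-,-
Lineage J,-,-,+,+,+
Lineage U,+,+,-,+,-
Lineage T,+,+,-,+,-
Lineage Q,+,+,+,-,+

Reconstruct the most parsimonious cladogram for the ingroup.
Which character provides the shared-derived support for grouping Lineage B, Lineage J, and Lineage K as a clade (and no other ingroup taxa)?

nectar spur

Character polarity is set by the outgroup: the derived state is whichever differs from the outgroup's state, so for chelicerae fused, nectar spur, four-chambered heart the derived state is '-', and for the remaining characters it is '+'.
chelicerae fused (derived state '-') is shared by Lineage B and Lineage J — a synapomorphy uniting that clade.
nectar spur: derived state '-' in Lineage B, Lineage J, and Lineage K only — synapomorphy for {Lineage B, Lineage J, Lineage K}.
four-chambered heart (derived state '-') is shared by Lineage T and Lineage U — a synapomorphy uniting that clade.
Only Lineage B, Lineage J, Lineage K, Lineage T, and Lineage U show the derived state '+' for forked tongue, supporting them as a clade.
compound eyes groups Lineage J and Lineage Q, which is incompatible with the clades supported by the remaining characters; treating it as convergent (homoplasy) costs fewer steps than any alternative tree.
Most parsimonious ingroup topology: ((((Lineage B,Lineage J),Lineage K),(Lineage U,Lineage T)),Lineage Q).
The clade {Lineage B, Lineage J, Lineage K} is supported by nectar spur: its derived state '-' occurs in exactly those taxa and in no other taxon (including the outgroup).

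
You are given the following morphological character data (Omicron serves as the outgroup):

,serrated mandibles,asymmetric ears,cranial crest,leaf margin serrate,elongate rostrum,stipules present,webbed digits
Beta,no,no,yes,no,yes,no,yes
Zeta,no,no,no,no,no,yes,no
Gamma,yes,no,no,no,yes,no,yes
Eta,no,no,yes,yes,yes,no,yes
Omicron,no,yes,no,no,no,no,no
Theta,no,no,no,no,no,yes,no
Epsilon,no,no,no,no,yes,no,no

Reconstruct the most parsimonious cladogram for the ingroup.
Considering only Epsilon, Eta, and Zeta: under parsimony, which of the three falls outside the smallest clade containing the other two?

Zeta

Character polarity is set by the outgroup: the derived state is whichever differs from the outgroup's state, so for asymmetric ears the derived state is 'no', and for the remaining characters it is 'yes'.
serrated mandibles (derived state 'yes') is unique to Gamma (autapomorphy; uninformative for grouping).
All ingroup taxa share the derived state 'no' for asymmetric ears; it defines the ingroup but does not resolve relationships within it.
cranial crest: derived state 'yes' in Beta and Eta only — synapomorphy for {Beta, Eta}.
leaf margin serrate (derived state 'yes') is unique to Eta (autapomorphy; uninformative for grouping).
Only Beta, Epsilon, Eta, and Gamma show the derived state 'yes' for elongate rostrum, supporting them as a clade.
stipules present (derived state 'yes') is shared by Theta and Zeta — a synapomorphy uniting that clade.
Only Beta, Eta, and Gamma show the derived state 'yes' for webbed digits, supporting them as a clade.
Most parsimonious ingroup topology: ((Zeta,Theta),(((Eta,Beta),Gamma),Epsilon)).
Epsilon and Eta share a more recent common ancestor with each other than either does with Zeta, so Zeta is the least closely related of the three.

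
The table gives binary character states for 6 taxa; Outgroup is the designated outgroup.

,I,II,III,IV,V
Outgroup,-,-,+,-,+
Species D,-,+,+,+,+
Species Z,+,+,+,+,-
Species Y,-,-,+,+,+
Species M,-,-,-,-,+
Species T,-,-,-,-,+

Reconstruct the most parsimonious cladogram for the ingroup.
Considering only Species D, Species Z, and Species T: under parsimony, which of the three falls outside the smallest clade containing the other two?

Species T

Character polarity is set by the outgroup: the derived state is whichever differs from the outgroup's state, so for III, V the derived state is '-', and for the remaining characters it is '+'.
I: derived state '+' in Species Z only — an autapomorphy, so it tells us nothing about relationships among taxa.
Only Species D and Species Z show the derived state '+' for II, supporting them as a clade.
III: derived state '-' in Species M and Species T only — synapomorphy for {Species M, Species T}.
Only Species D, Species Y, and Species Z show the derived state '+' for IV, supporting them as a clade.
V (derived state '-') is unique to Species Z (autapomorphy; uninformative for grouping).
Most parsimonious ingroup topology: (((Species D,Species Z),Species Y),(Species M,Species T)).
Species D and Species Z share a more recent common ancestor with each other than either does with Species T, so Species T is the least closely related of the three.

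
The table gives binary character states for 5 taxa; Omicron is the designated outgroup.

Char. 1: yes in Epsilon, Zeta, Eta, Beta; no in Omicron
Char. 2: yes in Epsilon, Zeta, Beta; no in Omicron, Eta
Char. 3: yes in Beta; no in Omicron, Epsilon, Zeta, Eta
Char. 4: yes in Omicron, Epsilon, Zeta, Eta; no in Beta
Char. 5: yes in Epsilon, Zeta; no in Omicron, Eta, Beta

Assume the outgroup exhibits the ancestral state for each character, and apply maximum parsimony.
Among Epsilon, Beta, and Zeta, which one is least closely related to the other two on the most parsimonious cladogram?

Beta

Character polarity is set by the outgroup: the derived state is whichever differs from the outgroup's state, so for Char. 4 the derived state is 'no', and for the remaining characters it is 'yes'.
All ingroup taxa share the derived state 'yes' for Char. 1; it defines the ingroup but does not resolve relationships within it.
Char. 2 (derived state 'yes') is shared by Beta, Epsilon, and Zeta — a synapomorphy uniting that clade.
Char. 3 (derived state 'yes') is unique to Beta (autapomorphy; uninformative for grouping).
Char. 4: derived state 'no' in Beta only — an autapomorphy, so it tells us nothing about relationships among taxa.
Char. 5 (derived state 'yes') is shared by Epsilon and Zeta — a synapomorphy uniting that clade.
Most parsimonious ingroup topology: (((Epsilon,Zeta),Beta),Eta).
Epsilon and Zeta share a more recent common ancestor with each other than either does with Beta, so Beta is the least closely related of the three.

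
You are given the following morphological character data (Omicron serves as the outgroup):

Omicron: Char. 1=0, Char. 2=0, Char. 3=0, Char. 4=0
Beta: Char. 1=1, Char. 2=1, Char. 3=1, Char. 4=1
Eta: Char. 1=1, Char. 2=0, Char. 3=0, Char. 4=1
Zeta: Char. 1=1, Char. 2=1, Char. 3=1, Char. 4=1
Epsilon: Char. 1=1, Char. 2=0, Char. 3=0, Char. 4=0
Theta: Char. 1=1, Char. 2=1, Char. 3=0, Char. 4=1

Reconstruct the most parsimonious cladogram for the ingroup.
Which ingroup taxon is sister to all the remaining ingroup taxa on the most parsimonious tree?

The outgroup has state '0' for every character, so '1' is the derived state throughout.
All ingroup taxa share the derived state '1' for Char. 1; it defines the ingroup but does not resolve relationships within it.
Char. 2: derived state '1' in Beta, Theta, and Zeta only — synapomorphy for {Beta, Theta, Zeta}.
Only Beta and Zeta show the derived state '1' for Char. 3, supporting them as a clade.
Only Beta, Eta, Theta, and Zeta show the derived state '1' for Char. 4, supporting them as a clade.
Most parsimonious ingroup topology: ((((Beta,Zeta),Theta),Eta),Epsilon).
Epsilon is sister to the clade containing all other ingroup taxa, so it is the earliest-diverging (most basal) ingroup lineage.

Epsilon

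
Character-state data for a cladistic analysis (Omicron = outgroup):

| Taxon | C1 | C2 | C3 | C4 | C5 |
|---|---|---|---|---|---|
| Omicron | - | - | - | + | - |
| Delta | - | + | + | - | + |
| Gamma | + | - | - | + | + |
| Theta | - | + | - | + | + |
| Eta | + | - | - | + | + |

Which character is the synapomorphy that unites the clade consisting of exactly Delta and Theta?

Character polarity is set by the outgroup: the derived state is whichever differs from the outgroup's state, so for C4 the derived state is '-', and for the remaining characters it is '+'.
Only Eta and Gamma show the derived state '+' for C1, supporting them as a clade.
C2: derived state '+' in Delta and Theta only — synapomorphy for {Delta, Theta}.
C3: derived state '+' in Delta only — an autapomorphy, so it tells us nothing about relationships among taxa.
C4 (derived state '-') is unique to Delta (autapomorphy; uninformative for grouping).
All ingroup taxa share the derived state '+' for C5; it defines the ingroup but does not resolve relationships within it.
Most parsimonious ingroup topology: ((Delta,Theta),(Gamma,Eta)).
The clade {Delta, Theta} is supported by C2: its derived state '+' occurs in exactly those taxa and in no other taxon (including the outgroup).

C2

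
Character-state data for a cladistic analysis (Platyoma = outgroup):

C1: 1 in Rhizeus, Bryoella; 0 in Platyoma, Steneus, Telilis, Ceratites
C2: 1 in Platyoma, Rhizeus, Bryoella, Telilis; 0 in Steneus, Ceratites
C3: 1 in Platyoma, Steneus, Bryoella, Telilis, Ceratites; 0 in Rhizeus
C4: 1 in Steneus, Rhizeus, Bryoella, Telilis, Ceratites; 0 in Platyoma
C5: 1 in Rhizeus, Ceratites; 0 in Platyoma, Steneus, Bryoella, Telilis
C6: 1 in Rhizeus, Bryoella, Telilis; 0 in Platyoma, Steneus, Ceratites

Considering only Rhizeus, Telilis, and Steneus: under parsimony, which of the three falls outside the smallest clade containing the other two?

Character polarity is set by the outgroup: the derived state is whichever differs from the outgroup's state, so for C2, C3 the derived state is '0', and for the remaining characters it is '1'.
C1 (derived state '1') is shared by Bryoella and Rhizeus — a synapomorphy uniting that clade.
Only Ceratites and Steneus show the derived state '0' for C2, supporting them as a clade.
C3 (derived state '0') is unique to Rhizeus (autapomorphy; uninformative for grouping).
C4 (derived state '1') is shared by all ingroup taxa — unites the whole ingroup.
C5 (state '1') occurs in Ceratites and Rhizeus but conflicts with the nesting implied by the other characters — most parsimoniously interpreted as homoplasy.
Only Bryoella, Rhizeus, and Telilis show the derived state '1' for C6, supporting them as a clade.
Most parsimonious ingroup topology: ((Steneus,Ceratites),((Rhizeus,Bryoella),Telilis)).
Telilis and Rhizeus share a more recent common ancestor with each other than either does with Steneus, so Steneus is the least closely related of the three.

Steneus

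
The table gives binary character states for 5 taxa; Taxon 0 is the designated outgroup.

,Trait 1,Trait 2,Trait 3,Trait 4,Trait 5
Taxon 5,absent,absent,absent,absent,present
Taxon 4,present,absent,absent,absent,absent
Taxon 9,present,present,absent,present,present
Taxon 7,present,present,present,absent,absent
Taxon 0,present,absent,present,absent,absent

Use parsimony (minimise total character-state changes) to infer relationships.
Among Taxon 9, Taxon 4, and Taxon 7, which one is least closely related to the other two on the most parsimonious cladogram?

Character polarity is set by the outgroup: the derived state is whichever differs from the outgroup's state, so for Trait 1, Trait 3 the derived state is 'absent', and for the remaining characters it is 'present'.
Trait 1 (derived state 'absent') is unique to Taxon 5 (autapomorphy; uninformative for grouping).
Trait 2 (state 'present') occurs in Taxon 7 and Taxon 9 but conflicts with the nesting implied by the other characters — most parsimoniously interpreted as homoplasy.
Trait 3 (derived state 'absent') is shared by Taxon 4, Taxon 5, and Taxon 9 — a synapomorphy uniting that clade.
Trait 4 (derived state 'present') is unique to Taxon 9 (autapomorphy; uninformative for grouping).
Only Taxon 5 and Taxon 9 show the derived state 'present' for Trait 5, supporting them as a clade.
Most parsimonious ingroup topology: (Taxon 7,(Taxon 4,(Taxon 5,Taxon 9))).
Taxon 4 and Taxon 9 share a more recent common ancestor with each other than either does with Taxon 7, so Taxon 7 is the least closely related of the three.

Taxon 7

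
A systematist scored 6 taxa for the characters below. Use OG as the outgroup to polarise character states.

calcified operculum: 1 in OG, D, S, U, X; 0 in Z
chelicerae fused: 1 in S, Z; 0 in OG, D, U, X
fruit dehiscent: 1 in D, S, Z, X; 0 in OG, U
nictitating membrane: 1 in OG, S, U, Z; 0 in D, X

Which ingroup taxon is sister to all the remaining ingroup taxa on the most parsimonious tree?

U

Character polarity is set by the outgroup: the derived state is whichever differs from the outgroup's state, so for calcified operculum, nictitating membrane the derived state is '0', and for the remaining characters it is '1'.
calcified operculum (derived state '0') is unique to Z (autapomorphy; uninformative for grouping).
chelicerae fused: derived state '1' in S and Z only — synapomorphy for {S, Z}.
fruit dehiscent: derived state '1' in D, S, X, and Z only — synapomorphy for {D, S, X, Z}.
nictitating membrane (derived state '0') is shared by D and X — a synapomorphy uniting that clade.
Most parsimonious ingroup topology: (((D,X),(S,Z)),U).
U is sister to the clade containing all other ingroup taxa, so it is the earliest-diverging (most basal) ingroup lineage.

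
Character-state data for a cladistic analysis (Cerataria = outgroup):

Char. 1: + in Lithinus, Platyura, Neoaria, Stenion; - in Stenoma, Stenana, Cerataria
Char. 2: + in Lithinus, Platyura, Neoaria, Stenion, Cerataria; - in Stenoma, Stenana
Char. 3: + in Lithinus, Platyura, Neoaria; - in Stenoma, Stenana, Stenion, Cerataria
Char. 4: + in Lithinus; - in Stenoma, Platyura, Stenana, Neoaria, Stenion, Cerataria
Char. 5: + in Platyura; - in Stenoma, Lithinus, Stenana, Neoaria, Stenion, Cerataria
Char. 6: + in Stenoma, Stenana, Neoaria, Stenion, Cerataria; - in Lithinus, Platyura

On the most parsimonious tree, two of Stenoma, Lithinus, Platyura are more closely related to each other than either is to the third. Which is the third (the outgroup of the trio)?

Stenoma

Character polarity is set by the outgroup: the derived state is whichever differs from the outgroup's state, so for Char. 2, Char. 6 the derived state is '-', and for the remaining characters it is '+'.
Char. 1 (derived state '+') is shared by Lithinus, Neoaria, Platyura, and Stenion — a synapomorphy uniting that clade.
Char. 2 (derived state '-') is shared by Stenana and Stenoma — a synapomorphy uniting that clade.
Only Lithinus, Neoaria, and Platyura show the derived state '+' for Char. 3, supporting them as a clade.
Char. 4 (derived state '+') is unique to Lithinus (autapomorphy; uninformative for grouping).
Char. 5 (derived state '+') is unique to Platyura (autapomorphy; uninformative for grouping).
Char. 6 (derived state '-') is shared by Lithinus and Platyura — a synapomorphy uniting that clade.
Most parsimonious ingroup topology: ((((Lithinus,Platyura),Neoaria),Stenion),(Stenana,Stenoma)).
Lithinus and Platyura share a more recent common ancestor with each other than either does with Stenoma, so Stenoma is the least closely related of the three.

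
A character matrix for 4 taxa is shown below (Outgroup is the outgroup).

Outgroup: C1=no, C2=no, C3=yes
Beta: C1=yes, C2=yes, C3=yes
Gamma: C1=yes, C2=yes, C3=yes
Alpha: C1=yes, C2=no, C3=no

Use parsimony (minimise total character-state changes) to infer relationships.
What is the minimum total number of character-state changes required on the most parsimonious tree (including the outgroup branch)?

3

Character polarity is set by the outgroup: the derived state is whichever differs from the outgroup's state, so for C3 the derived state is 'no', and for the remaining characters it is 'yes'.
All ingroup taxa share the derived state 'yes' for C1; it defines the ingroup but does not resolve relationships within it.
Only Beta and Gamma show the derived state 'yes' for C2, supporting them as a clade.
C3: derived state 'no' in Alpha only — an autapomorphy, so it tells us nothing about relationships among taxa.
Most parsimonious ingroup topology: ((Beta,Gamma),Alpha).
Changes per character on this tree: C1: 1; C2: 1; C3: 1.
Total = 3.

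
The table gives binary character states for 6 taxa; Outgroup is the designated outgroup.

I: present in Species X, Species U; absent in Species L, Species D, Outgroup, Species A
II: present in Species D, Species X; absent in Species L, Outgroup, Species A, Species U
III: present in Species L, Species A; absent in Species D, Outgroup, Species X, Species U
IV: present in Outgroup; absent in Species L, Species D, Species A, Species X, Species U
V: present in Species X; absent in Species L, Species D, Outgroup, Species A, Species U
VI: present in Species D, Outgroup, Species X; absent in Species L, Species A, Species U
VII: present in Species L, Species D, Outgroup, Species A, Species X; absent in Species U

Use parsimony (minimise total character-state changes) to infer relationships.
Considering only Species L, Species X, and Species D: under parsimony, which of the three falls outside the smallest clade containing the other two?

Character polarity is set by the outgroup: the derived state is whichever differs from the outgroup's state, so for IV, VI, VII the derived state is 'absent', and for the remaining characters it is 'present'.
I (state 'present') occurs in Species U and Species X but conflicts with the nesting implied by the other characters — most parsimoniously interpreted as homoplasy.
II (derived state 'present') is shared by Species D and Species X — a synapomorphy uniting that clade.
III (derived state 'present') is shared by Species A and Species L — a synapomorphy uniting that clade.
IV (derived state 'absent') is shared by all ingroup taxa — unites the whole ingroup.
V (derived state 'present') is unique to Species X (autapomorphy; uninformative for grouping).
Only Species A, Species L, and Species U show the derived state 'absent' for VI, supporting them as a clade.
VII (derived state 'absent') is unique to Species U (autapomorphy; uninformative for grouping).
Most parsimonious ingroup topology: ((Species U,(Species L,Species A)),(Species X,Species D)).
Species D and Species X share a more recent common ancestor with each other than either does with Species L, so Species L is the least closely related of the three.

Species L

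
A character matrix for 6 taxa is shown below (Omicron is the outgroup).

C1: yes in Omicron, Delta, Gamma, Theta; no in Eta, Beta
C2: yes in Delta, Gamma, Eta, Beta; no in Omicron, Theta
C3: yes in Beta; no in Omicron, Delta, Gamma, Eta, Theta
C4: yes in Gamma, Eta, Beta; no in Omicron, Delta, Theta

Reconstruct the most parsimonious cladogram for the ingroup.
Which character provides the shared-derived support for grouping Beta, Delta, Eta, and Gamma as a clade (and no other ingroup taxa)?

C2

Character polarity is set by the outgroup: the derived state is whichever differs from the outgroup's state, so for C1 the derived state is 'no', and for the remaining characters it is 'yes'.
C1 (derived state 'no') is shared by Beta and Eta — a synapomorphy uniting that clade.
Only Beta, Delta, Eta, and Gamma show the derived state 'yes' for C2, supporting them as a clade.
C3: derived state 'yes' in Beta only — an autapomorphy, so it tells us nothing about relationships among taxa.
C4: derived state 'yes' in Beta, Eta, and Gamma only — synapomorphy for {Beta, Eta, Gamma}.
Most parsimonious ingroup topology: ((Delta,(Gamma,(Eta,Beta))),Theta).
The clade {Beta, Delta, Eta, Gamma} is supported by C2: its derived state 'yes' occurs in exactly those taxa and in no other taxon (including the outgroup).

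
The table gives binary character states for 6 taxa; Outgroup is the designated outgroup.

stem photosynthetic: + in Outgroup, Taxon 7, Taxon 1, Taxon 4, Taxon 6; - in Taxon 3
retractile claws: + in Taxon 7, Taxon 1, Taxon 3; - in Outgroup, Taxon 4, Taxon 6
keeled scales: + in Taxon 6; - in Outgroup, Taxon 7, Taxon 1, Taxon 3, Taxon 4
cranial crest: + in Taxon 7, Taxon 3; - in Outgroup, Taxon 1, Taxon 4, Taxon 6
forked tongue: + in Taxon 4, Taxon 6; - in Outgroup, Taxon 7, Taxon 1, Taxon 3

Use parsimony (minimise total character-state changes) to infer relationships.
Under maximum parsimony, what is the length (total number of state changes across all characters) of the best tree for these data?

5

Character polarity is set by the outgroup: the derived state is whichever differs from the outgroup's state, so for stem photosynthetic the derived state is '-', and for the remaining characters it is '+'.
stem photosynthetic: derived state '-' in Taxon 3 only — an autapomorphy, so it tells us nothing about relationships among taxa.
retractile claws: derived state '+' in Taxon 1, Taxon 3, and Taxon 7 only — synapomorphy for {Taxon 1, Taxon 3, Taxon 7}.
keeled scales (derived state '+') is unique to Taxon 6 (autapomorphy; uninformative for grouping).
Only Taxon 3 and Taxon 7 show the derived state '+' for cranial crest, supporting them as a clade.
Only Taxon 4 and Taxon 6 show the derived state '+' for forked tongue, supporting them as a clade.
Most parsimonious ingroup topology: (((Taxon 7,Taxon 3),Taxon 1),(Taxon 4,Taxon 6)).
Changes per character on this tree: stem photosynthetic: 1; retractile claws: 1; keeled scales: 1; cranial crest: 1; forked tongue: 1.
Total = 5.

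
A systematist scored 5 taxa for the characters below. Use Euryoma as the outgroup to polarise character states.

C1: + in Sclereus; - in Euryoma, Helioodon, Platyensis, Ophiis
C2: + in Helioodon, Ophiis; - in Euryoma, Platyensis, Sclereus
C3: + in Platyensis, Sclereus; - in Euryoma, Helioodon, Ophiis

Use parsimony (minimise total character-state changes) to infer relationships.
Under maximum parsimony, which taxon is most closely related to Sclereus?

The outgroup has state '-' for every character, so '+' is the derived state throughout.
C1 (derived state '+') is unique to Sclereus (autapomorphy; uninformative for grouping).
C2 (derived state '+') is shared by Helioodon and Ophiis — a synapomorphy uniting that clade.
Only Platyensis and Sclereus show the derived state '+' for C3, supporting them as a clade.
Most parsimonious ingroup topology: ((Helioodon,Ophiis),(Platyensis,Sclereus)).
Sclereus and Platyensis form a cherry on this tree, so they are sister taxa.

Platyensis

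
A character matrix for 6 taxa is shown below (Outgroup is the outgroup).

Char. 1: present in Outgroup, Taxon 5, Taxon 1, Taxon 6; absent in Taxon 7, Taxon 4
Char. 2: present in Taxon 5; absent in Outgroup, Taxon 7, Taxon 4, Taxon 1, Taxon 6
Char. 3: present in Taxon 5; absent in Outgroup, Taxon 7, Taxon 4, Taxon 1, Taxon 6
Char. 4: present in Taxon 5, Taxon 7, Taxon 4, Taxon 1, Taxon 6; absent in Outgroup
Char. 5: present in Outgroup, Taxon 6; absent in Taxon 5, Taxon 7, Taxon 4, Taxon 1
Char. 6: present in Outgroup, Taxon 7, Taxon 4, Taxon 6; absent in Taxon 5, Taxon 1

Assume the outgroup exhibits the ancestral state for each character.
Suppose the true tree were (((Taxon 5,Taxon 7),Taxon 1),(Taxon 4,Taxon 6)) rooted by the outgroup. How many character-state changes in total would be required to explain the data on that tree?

9

Map each character onto (((Taxon 5,Taxon 7),Taxon 1),(Taxon 4,Taxon 6)) (rooted by Outgroup) and count the minimum state changes it requires (Fitch parsimony):
Char. 1: 2; Char. 2: 1; Char. 3: 1; Char. 4: 1; Char. 5: 2; Char. 6: 2.
Total tree length = 9.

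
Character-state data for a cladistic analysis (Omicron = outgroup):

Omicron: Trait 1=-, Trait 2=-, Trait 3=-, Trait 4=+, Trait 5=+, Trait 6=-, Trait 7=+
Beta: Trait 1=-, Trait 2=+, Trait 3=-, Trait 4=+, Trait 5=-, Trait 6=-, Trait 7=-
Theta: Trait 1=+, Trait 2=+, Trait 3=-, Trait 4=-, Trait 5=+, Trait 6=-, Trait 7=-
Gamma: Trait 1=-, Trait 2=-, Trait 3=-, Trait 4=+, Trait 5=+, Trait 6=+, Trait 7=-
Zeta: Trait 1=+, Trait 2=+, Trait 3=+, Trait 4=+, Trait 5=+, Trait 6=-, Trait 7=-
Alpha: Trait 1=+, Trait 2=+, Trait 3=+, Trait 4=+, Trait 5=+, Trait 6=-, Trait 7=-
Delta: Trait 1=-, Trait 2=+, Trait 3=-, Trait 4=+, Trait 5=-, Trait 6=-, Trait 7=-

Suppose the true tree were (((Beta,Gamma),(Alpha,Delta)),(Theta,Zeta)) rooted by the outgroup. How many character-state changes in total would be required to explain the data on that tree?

11

Map each character onto (((Beta,Gamma),(Alpha,Delta)),(Theta,Zeta)) (rooted by Omicron) and count the minimum state changes it requires (Fitch parsimony):
Trait 1: 2; Trait 2: 2; Trait 3: 2; Trait 4: 1; Trait 5: 2; Trait 6: 1; Trait 7: 1.
Total tree length = 11.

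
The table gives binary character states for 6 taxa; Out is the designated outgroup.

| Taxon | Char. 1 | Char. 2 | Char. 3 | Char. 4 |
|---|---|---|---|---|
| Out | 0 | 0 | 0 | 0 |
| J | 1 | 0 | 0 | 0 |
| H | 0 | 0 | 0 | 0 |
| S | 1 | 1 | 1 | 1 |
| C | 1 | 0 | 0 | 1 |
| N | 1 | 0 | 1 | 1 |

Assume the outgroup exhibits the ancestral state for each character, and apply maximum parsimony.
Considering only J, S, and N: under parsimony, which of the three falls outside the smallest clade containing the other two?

J

The outgroup has state '0' for every character, so '1' is the derived state throughout.
Char. 1 (derived state '1') is shared by C, J, N, and S — a synapomorphy uniting that clade.
Char. 2: derived state '1' in S only — an autapomorphy, so it tells us nothing about relationships among taxa.
Only N and S show the derived state '1' for Char. 3, supporting them as a clade.
Only C, N, and S show the derived state '1' for Char. 4, supporting them as a clade.
Most parsimonious ingroup topology: ((J,((S,N),C)),H).
S and N share a more recent common ancestor with each other than either does with J, so J is the least closely related of the three.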